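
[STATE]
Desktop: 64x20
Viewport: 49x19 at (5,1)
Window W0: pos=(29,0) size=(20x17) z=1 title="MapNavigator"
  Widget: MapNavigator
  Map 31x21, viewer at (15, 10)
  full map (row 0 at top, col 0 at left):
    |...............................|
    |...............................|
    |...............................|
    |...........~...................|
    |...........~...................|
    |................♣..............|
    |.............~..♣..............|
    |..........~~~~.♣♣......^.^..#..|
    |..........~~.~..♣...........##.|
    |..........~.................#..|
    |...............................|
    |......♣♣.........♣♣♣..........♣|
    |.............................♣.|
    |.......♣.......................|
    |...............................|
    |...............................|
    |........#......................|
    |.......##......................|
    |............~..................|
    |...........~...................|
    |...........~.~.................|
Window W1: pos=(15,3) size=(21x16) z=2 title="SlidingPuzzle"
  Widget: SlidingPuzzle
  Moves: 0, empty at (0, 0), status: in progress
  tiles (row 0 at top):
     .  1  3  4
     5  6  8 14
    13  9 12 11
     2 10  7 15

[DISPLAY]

                        ┃ MapNavigator     ┃     
                        ┠──────────────────┨     
          ┏━━━━━━━━━━━━━━━━━━━┓............┃     
          ┃ SlidingPuzzle     ┃....♣.......┃     
          ┠───────────────────┨.~..♣.......┃     
          ┃┌────┬────┬────┬───┃~~.♣♣......^┃     
          ┃│    │  1 │  3 │  4┃.~..♣.......┃     
          ┃├────┼────┼────┼───┃............┃     
          ┃│  5 │  6 │  8 │ 14┃...@........┃     
          ┃├────┼────┼────┼───┃.....♣♣♣....┃     
          ┃│ 13 │  9 │ 12 │ 11┃............┃     
          ┃├────┼────┼────┼───┃............┃     
          ┃│  2 │ 10 │  7 │ 15┃............┃     
          ┃└────┴────┴────┴───┃............┃     
          ┃Moves: 0           ┃............┃     
          ┃                   ┃━━━━━━━━━━━━┛     
          ┃                   ┃                  
          ┗━━━━━━━━━━━━━━━━━━━┛                  
                                                 


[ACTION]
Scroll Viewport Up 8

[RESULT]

                        ┏━━━━━━━━━━━━━━━━━━┓     
                        ┃ MapNavigator     ┃     
                        ┠──────────────────┨     
          ┏━━━━━━━━━━━━━━━━━━━┓............┃     
          ┃ SlidingPuzzle     ┃....♣.......┃     
          ┠───────────────────┨.~..♣.......┃     
          ┃┌────┬────┬────┬───┃~~.♣♣......^┃     
          ┃│    │  1 │  3 │  4┃.~..♣.......┃     
          ┃├────┼────┼────┼───┃............┃     
          ┃│  5 │  6 │  8 │ 14┃...@........┃     
          ┃├────┼────┼────┼───┃.....♣♣♣....┃     
          ┃│ 13 │  9 │ 12 │ 11┃............┃     
          ┃├────┼────┼────┼───┃............┃     
          ┃│  2 │ 10 │  7 │ 15┃............┃     
          ┃└────┴────┴────┴───┃............┃     
          ┃Moves: 0           ┃............┃     
          ┃                   ┃━━━━━━━━━━━━┛     
          ┃                   ┃                  
          ┗━━━━━━━━━━━━━━━━━━━┛                  


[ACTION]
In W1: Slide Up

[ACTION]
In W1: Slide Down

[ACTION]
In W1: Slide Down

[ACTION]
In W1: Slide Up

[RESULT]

                        ┏━━━━━━━━━━━━━━━━━━┓     
                        ┃ MapNavigator     ┃     
                        ┠──────────────────┨     
          ┏━━━━━━━━━━━━━━━━━━━┓............┃     
          ┃ SlidingPuzzle     ┃....♣.......┃     
          ┠───────────────────┨.~..♣.......┃     
          ┃┌────┬────┬────┬───┃~~.♣♣......^┃     
          ┃│  5 │  1 │  3 │  4┃.~..♣.......┃     
          ┃├────┼────┼────┼───┃............┃     
          ┃│    │  6 │  8 │ 14┃...@........┃     
          ┃├────┼────┼────┼───┃.....♣♣♣....┃     
          ┃│ 13 │  9 │ 12 │ 11┃............┃     
          ┃├────┼────┼────┼───┃............┃     
          ┃│  2 │ 10 │  7 │ 15┃............┃     
          ┃└────┴────┴────┴───┃............┃     
          ┃Moves: 3           ┃............┃     
          ┃                   ┃━━━━━━━━━━━━┛     
          ┃                   ┃                  
          ┗━━━━━━━━━━━━━━━━━━━┛                  


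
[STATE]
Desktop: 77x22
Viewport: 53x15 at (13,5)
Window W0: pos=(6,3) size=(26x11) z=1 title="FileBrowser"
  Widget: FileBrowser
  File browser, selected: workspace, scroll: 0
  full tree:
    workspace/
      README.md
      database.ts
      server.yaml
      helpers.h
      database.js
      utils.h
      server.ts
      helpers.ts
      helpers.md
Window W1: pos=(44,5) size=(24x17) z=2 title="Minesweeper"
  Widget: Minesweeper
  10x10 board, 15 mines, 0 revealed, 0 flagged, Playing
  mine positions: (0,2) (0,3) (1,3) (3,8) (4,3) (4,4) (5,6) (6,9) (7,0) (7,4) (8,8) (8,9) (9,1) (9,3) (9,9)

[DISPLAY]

──────────────────┨            ┏━━━━━━━━━━━━━━━━━━━━━
workspace/        ┃            ┃ Minesweeper         
ADME.md           ┃            ┠─────────────────────
tabase.ts         ┃            ┃■■■■■■■■■■           
rver.yaml         ┃            ┃■■■■■■■■■■           
lpers.h           ┃            ┃■■■■■■■■■■           
tabase.js         ┃            ┃■■■■■■■■■■           
ils.h             ┃            ┃■■■■■■■■■■           
━━━━━━━━━━━━━━━━━━┛            ┃■■■■■■■■■■           
                               ┃■■■■■■■■■■           
                               ┃■■■■■■■■■■           
                               ┃■■■■■■■■■■           
                               ┃■■■■■■■■■■           
                               ┃                     
                               ┃                     


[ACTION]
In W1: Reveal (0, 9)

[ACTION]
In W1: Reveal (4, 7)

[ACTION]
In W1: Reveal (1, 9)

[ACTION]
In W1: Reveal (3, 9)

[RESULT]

──────────────────┨            ┏━━━━━━━━━━━━━━━━━━━━━
workspace/        ┃            ┃ Minesweeper         
ADME.md           ┃            ┠─────────────────────
tabase.ts         ┃            ┃■■■■2                
rver.yaml         ┃            ┃■■■■2                
lpers.h           ┃            ┃■■■■1  111           
tabase.js         ┃            ┃■■■■21 1■1           
ils.h             ┃            ┃■■■■■212■■           
━━━━━━━━━━━━━━━━━━┛            ┃■■■■■■■■■■           
                               ┃■■■■■■■■■■           
                               ┃■■■■■■■■■■           
                               ┃■■■■■■■■■■           
                               ┃■■■■■■■■■■           
                               ┃                     
                               ┃                     


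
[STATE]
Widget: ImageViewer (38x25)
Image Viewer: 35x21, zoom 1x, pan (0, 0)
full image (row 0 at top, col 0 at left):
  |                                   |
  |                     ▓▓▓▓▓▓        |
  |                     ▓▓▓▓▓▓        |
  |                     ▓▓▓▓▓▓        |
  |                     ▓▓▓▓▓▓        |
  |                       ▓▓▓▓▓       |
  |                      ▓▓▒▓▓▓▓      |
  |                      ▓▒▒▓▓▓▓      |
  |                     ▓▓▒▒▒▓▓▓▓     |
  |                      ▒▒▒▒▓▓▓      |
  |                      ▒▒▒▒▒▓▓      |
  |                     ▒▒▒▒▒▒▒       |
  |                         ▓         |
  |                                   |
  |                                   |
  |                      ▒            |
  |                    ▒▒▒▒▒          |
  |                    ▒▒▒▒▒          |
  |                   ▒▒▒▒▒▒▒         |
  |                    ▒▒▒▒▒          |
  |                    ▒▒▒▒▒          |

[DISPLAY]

                                      
                     ▓▓▓▓▓▓           
                     ▓▓▓▓▓▓           
                     ▓▓▓▓▓▓           
                     ▓▓▓▓▓▓           
                       ▓▓▓▓▓          
                      ▓▓▒▓▓▓▓         
                      ▓▒▒▓▓▓▓         
                     ▓▓▒▒▒▓▓▓▓        
                      ▒▒▒▒▓▓▓         
                      ▒▒▒▒▒▓▓         
                     ▒▒▒▒▒▒▒          
                         ▓            
                                      
                                      
                      ▒               
                    ▒▒▒▒▒             
                    ▒▒▒▒▒             
                   ▒▒▒▒▒▒▒            
                    ▒▒▒▒▒             
                    ▒▒▒▒▒             
                                      
                                      
                                      
                                      


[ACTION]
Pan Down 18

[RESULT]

                   ▒▒▒▒▒▒▒            
                    ▒▒▒▒▒             
                    ▒▒▒▒▒             
                                      
                                      
                                      
                                      
                                      
                                      
                                      
                                      
                                      
                                      
                                      
                                      
                                      
                                      
                                      
                                      
                                      
                                      
                                      
                                      
                                      
                                      


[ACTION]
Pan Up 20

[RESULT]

                                      
                     ▓▓▓▓▓▓           
                     ▓▓▓▓▓▓           
                     ▓▓▓▓▓▓           
                     ▓▓▓▓▓▓           
                       ▓▓▓▓▓          
                      ▓▓▒▓▓▓▓         
                      ▓▒▒▓▓▓▓         
                     ▓▓▒▒▒▓▓▓▓        
                      ▒▒▒▒▓▓▓         
                      ▒▒▒▒▒▓▓         
                     ▒▒▒▒▒▒▒          
                         ▓            
                                      
                                      
                      ▒               
                    ▒▒▒▒▒             
                    ▒▒▒▒▒             
                   ▒▒▒▒▒▒▒            
                    ▒▒▒▒▒             
                    ▒▒▒▒▒             
                                      
                                      
                                      
                                      


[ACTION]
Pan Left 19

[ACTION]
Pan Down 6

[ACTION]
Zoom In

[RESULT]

                                      
                                      
                                      
                                      
                                      
                                      
                                      
                                      
                                      
                                      
                                      
                                      
                                      
                                      
                                      
                                      
                                      
                                      
                                      
                                      
                                      
                                      
                                      
                                      
                                      


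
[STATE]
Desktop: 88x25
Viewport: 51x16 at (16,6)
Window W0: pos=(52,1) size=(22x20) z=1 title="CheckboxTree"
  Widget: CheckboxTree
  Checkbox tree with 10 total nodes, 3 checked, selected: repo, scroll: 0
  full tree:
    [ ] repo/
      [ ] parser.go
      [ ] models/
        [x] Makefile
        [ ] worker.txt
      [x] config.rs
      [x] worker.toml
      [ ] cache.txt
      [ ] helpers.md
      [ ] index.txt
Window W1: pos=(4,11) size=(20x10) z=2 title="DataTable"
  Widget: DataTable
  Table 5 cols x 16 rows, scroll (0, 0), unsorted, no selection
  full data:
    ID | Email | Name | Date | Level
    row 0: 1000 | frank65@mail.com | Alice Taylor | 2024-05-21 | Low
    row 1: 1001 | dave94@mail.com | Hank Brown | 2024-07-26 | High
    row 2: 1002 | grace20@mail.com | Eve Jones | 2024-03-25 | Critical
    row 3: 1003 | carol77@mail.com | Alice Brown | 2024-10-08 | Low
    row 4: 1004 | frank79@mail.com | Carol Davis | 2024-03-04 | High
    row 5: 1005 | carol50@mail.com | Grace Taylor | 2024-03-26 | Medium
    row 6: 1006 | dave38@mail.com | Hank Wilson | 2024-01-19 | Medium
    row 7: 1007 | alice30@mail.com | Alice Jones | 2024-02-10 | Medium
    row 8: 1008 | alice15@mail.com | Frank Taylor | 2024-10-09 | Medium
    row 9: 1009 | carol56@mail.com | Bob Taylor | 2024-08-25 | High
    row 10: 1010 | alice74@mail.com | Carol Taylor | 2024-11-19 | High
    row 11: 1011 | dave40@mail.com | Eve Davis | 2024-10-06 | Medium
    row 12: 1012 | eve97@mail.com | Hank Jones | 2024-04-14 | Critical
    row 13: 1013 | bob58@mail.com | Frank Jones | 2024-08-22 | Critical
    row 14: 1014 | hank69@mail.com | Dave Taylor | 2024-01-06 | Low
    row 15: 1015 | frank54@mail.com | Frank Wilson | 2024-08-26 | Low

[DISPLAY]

                                    ┃   [-] models/
                                    ┃     [x] Makef
                                    ┃     [ ] worke
                                    ┃   [x] config.
                                    ┃   [x] worker.
━━━━━━━┓                            ┃   [ ] cache.t
       ┃                            ┃   [ ] helpers
───────┨                            ┃   [ ] index.t
       ┃                            ┃              
───────┃                            ┃              
5@mail.┃                            ┃              
@mail.c┃                            ┃              
0@mail.┃                            ┃              
7@mail.┃                            ┃              
━━━━━━━┛                            ┗━━━━━━━━━━━━━━
                                                   


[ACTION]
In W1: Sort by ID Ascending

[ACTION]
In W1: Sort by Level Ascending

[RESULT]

                                    ┃   [-] models/
                                    ┃     [x] Makef
                                    ┃     [ ] worke
                                    ┃   [x] config.
                                    ┃   [x] worker.
━━━━━━━┓                            ┃   [ ] cache.t
       ┃                            ┃   [ ] helpers
───────┨                            ┃   [ ] index.t
       ┃                            ┃              
───────┃                            ┃              
0@mail.┃                            ┃              
mail.co┃                            ┃              
mail.co┃                            ┃              
@mail.c┃                            ┃              
━━━━━━━┛                            ┗━━━━━━━━━━━━━━
                                                   


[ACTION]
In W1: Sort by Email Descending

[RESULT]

                                    ┃   [-] models/
                                    ┃     [x] Makef
                                    ┃     [ ] worke
                                    ┃   [x] config.
                                    ┃   [x] worker.
━━━━━━━┓                            ┃   [ ] cache.t
       ┃                            ┃   [ ] helpers
───────┨                            ┃   [ ] index.t
       ┃                            ┃              
───────┃                            ┃              
@mail.c┃                            ┃              
0@mail.┃                            ┃              
9@mail.┃                            ┃              
5@mail.┃                            ┃              
━━━━━━━┛                            ┗━━━━━━━━━━━━━━
                                                   


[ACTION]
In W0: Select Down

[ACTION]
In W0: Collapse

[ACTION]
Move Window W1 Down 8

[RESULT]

                                    ┃   [-] models/
                                    ┃     [x] Makef
                                    ┃     [ ] worke
                                    ┃   [x] config.
                                    ┃   [x] worker.
                                    ┃   [ ] cache.t
                                    ┃   [ ] helpers
                                    ┃   [ ] index.t
                                    ┃              
━━━━━━━┓                            ┃              
       ┃                            ┃              
───────┨                            ┃              
       ┃                            ┃              
───────┃                            ┃              
@mail.c┃                            ┗━━━━━━━━━━━━━━
0@mail.┃                                           


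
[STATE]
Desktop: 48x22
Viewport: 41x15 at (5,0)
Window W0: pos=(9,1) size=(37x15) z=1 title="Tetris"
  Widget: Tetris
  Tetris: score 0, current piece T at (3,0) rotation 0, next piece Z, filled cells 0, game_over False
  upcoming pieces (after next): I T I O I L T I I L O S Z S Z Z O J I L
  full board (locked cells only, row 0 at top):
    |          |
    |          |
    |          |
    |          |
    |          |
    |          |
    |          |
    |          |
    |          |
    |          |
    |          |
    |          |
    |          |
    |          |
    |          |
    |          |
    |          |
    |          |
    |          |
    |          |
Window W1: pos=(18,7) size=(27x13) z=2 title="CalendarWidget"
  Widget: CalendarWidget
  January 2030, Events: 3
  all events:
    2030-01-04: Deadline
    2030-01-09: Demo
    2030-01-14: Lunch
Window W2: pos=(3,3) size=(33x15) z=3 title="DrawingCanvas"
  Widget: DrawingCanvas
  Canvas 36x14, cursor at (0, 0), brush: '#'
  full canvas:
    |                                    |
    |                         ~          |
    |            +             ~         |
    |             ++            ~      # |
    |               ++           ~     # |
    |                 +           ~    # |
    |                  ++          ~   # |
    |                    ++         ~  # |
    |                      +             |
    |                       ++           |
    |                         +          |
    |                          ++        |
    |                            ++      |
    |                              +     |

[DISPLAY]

                                         
    ┏━━━━━━━━━━━━━━━━━━━━━━━━━━━━━━━━━━━┓
    ┃ Tetris                            ┃
━━━━━━━━━━━━━━━━━━━━━━━━━━━━━━┓─────────┨
DrawingCanvas                 ┃         ┃
──────────────────────────────┨         ┃
                              ┃         ┃
                        ~     ┃━━━━━━━━┓┃
           +             ~    ┃        ┃┃
            ++            ~   ┃────────┨┃
              ++           ~  ┃30      ┃┃
                +           ~ ┃ Su     ┃┃
                 ++          ~┃5  6    ┃┃
                   ++         ┃2 13    ┃┃
                     +        ┃9 20    ┃┃


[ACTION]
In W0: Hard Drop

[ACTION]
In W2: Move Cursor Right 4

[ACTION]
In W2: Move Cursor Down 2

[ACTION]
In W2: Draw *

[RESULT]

                                         
    ┏━━━━━━━━━━━━━━━━━━━━━━━━━━━━━━━━━━━┓
    ┃ Tetris                            ┃
━━━━━━━━━━━━━━━━━━━━━━━━━━━━━━┓─────────┨
DrawingCanvas                 ┃         ┃
──────────────────────────────┨         ┃
                              ┃         ┃
                        ~     ┃━━━━━━━━┓┃
   *       +             ~    ┃        ┃┃
            ++            ~   ┃────────┨┃
              ++           ~  ┃30      ┃┃
                +           ~ ┃ Su     ┃┃
                 ++          ~┃5  6    ┃┃
                   ++         ┃2 13    ┃┃
                     +        ┃9 20    ┃┃


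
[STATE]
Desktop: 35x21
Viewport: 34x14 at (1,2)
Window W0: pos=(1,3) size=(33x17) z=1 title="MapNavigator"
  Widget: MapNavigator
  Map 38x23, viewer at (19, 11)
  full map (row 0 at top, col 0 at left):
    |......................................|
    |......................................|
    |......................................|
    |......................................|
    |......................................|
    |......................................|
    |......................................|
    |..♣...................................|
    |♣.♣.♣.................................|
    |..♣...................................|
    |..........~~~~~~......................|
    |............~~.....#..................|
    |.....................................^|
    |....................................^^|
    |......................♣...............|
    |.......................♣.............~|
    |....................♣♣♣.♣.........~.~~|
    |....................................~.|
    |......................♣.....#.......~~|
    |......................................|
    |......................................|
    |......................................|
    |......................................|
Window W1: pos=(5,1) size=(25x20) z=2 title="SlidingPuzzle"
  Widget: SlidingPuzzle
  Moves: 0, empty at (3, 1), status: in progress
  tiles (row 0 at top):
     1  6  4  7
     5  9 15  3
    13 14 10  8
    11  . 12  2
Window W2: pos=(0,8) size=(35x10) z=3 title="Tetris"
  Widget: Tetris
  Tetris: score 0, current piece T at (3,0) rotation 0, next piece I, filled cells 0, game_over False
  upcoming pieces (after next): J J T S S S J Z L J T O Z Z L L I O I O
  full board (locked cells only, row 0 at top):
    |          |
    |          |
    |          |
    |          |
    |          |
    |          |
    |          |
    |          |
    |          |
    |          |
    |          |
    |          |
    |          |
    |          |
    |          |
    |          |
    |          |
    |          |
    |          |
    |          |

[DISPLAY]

    ┃ SlidingPuzzle         ┃     
┏━━━┠───────────────────────┨━━━┓ 
┃ Ma┃┌────┬────┬────┬────┐  ┃   ┃ 
┠───┃│  1 │  6 │  4 │  7 │  ┃───┨ 
┃...┃├────┼────┼────┼────┤  ┃...┃ 
┃...┃│  5 │  9 │ 15 │  3 │  ┃...┃ 
━━━━━━━━━━━━━━━━━━━━━━━━━━━━━━━━━┓
 Tetris                          ┃
─────────────────────────────────┨
          │Next:                 ┃
          │████                  ┃
          │                      ┃
          │                      ┃
          │                      ┃


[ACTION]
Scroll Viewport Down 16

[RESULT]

┃...┃│  5 │  9 │ 15 │  3 │  ┃...┃ 
━━━━━━━━━━━━━━━━━━━━━━━━━━━━━━━━━┓
 Tetris                          ┃
─────────────────────────────────┨
          │Next:                 ┃
          │████                  ┃
          │                      ┃
          │                      ┃
          │                      ┃
          │                      ┃
━━━━━━━━━━━━━━━━━━━━━━━━━━━━━━━━━┛
┃...┃                       ┃...┃ 
┗━━━┃                       ┃━━━┛ 
    ┗━━━━━━━━━━━━━━━━━━━━━━━┛     


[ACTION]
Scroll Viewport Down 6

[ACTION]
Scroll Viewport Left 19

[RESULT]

 ┃...┃│  5 │  9 │ 15 │  3 │  ┃...┃
┏━━━━━━━━━━━━━━━━━━━━━━━━━━━━━━━━━
┃ Tetris                          
┠─────────────────────────────────
┃          │Next:                 
┃          │████                  
┃          │                      
┃          │                      
┃          │                      
┃          │                      
┗━━━━━━━━━━━━━━━━━━━━━━━━━━━━━━━━━
 ┃...┃                       ┃...┃
 ┗━━━┃                       ┃━━━┛
     ┗━━━━━━━━━━━━━━━━━━━━━━━┛    


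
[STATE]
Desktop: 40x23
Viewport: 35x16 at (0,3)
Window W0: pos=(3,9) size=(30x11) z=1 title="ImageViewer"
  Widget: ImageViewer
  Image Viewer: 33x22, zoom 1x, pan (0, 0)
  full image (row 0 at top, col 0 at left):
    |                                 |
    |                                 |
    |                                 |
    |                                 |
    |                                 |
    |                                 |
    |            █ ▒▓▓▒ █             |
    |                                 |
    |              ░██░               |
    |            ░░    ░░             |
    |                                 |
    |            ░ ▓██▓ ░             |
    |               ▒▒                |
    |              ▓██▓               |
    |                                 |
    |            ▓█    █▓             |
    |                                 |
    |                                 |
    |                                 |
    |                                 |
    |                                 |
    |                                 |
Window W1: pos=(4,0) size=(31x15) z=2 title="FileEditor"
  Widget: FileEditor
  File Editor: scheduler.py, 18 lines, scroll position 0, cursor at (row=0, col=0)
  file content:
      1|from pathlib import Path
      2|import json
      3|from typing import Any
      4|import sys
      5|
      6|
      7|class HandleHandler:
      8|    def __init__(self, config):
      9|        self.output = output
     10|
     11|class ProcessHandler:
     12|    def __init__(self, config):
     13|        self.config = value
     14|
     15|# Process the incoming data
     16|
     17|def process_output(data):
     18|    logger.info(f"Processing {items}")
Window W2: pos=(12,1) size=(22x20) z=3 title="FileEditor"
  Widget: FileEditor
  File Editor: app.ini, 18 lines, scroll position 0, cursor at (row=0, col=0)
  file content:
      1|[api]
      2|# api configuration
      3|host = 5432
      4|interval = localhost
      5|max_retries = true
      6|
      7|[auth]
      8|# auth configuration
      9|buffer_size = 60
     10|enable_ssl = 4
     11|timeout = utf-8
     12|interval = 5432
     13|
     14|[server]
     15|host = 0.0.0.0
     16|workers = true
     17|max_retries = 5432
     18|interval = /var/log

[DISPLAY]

    ┃█rom pa┠────────────────────┨┃
    ┃import ┃█api]              ▲┃┃
    ┃from ty┃# api configuration█┃┃
    ┃import ┃host = 5432        ░┃┃
    ┃       ┃interval = localhos░┃┃
    ┃       ┃max_retries = true ░┃┃
   ┏┃class H┃                   ░┃┃
   ┃┃    def┃[auth]             ░┃┃
   ┠┃       ┃# auth configuratio░┃┃
   ┃┃       ┃buffer_size = 60   ░┃┃
   ┃┃class P┃enable_ssl = 4     ░┃┃
   ┃┗━━━━━━━┃timeout = utf-8    ░┃┛
   ┃        ┃interval = 5432    ░┃ 
   ┃        ┃                   ░┃ 
   ┃        ┃[server]           ░┃ 
   ┃        ┃host = 0.0.0.0     ░┃ 


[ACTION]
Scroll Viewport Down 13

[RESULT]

    ┃       ┃interval = localhos░┃┃
    ┃       ┃max_retries = true ░┃┃
   ┏┃class H┃                   ░┃┃
   ┃┃    def┃[auth]             ░┃┃
   ┠┃       ┃# auth configuratio░┃┃
   ┃┃       ┃buffer_size = 60   ░┃┃
   ┃┃class P┃enable_ssl = 4     ░┃┃
   ┃┗━━━━━━━┃timeout = utf-8    ░┃┛
   ┃        ┃interval = 5432    ░┃ 
   ┃        ┃                   ░┃ 
   ┃        ┃[server]           ░┃ 
   ┃        ┃host = 0.0.0.0     ░┃ 
   ┗━━━━━━━━┃workers = true     ▼┃ 
            ┗━━━━━━━━━━━━━━━━━━━━┛ 
                                   
                                   


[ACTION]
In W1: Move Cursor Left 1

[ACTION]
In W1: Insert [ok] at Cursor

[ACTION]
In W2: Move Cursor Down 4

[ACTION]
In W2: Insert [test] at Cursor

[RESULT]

    ┃       ┃interval = localhos░┃┃
    ┃       ┃test█ax_retries = t░┃┃
   ┏┃class H┃                   ░┃┃
   ┃┃    def┃[auth]             ░┃┃
   ┠┃       ┃# auth configuratio░┃┃
   ┃┃       ┃buffer_size = 60   ░┃┃
   ┃┃class P┃enable_ssl = 4     ░┃┃
   ┃┗━━━━━━━┃timeout = utf-8    ░┃┛
   ┃        ┃interval = 5432    ░┃ 
   ┃        ┃                   ░┃ 
   ┃        ┃[server]           ░┃ 
   ┃        ┃host = 0.0.0.0     ░┃ 
   ┗━━━━━━━━┃workers = true     ▼┃ 
            ┗━━━━━━━━━━━━━━━━━━━━┛ 
                                   
                                   


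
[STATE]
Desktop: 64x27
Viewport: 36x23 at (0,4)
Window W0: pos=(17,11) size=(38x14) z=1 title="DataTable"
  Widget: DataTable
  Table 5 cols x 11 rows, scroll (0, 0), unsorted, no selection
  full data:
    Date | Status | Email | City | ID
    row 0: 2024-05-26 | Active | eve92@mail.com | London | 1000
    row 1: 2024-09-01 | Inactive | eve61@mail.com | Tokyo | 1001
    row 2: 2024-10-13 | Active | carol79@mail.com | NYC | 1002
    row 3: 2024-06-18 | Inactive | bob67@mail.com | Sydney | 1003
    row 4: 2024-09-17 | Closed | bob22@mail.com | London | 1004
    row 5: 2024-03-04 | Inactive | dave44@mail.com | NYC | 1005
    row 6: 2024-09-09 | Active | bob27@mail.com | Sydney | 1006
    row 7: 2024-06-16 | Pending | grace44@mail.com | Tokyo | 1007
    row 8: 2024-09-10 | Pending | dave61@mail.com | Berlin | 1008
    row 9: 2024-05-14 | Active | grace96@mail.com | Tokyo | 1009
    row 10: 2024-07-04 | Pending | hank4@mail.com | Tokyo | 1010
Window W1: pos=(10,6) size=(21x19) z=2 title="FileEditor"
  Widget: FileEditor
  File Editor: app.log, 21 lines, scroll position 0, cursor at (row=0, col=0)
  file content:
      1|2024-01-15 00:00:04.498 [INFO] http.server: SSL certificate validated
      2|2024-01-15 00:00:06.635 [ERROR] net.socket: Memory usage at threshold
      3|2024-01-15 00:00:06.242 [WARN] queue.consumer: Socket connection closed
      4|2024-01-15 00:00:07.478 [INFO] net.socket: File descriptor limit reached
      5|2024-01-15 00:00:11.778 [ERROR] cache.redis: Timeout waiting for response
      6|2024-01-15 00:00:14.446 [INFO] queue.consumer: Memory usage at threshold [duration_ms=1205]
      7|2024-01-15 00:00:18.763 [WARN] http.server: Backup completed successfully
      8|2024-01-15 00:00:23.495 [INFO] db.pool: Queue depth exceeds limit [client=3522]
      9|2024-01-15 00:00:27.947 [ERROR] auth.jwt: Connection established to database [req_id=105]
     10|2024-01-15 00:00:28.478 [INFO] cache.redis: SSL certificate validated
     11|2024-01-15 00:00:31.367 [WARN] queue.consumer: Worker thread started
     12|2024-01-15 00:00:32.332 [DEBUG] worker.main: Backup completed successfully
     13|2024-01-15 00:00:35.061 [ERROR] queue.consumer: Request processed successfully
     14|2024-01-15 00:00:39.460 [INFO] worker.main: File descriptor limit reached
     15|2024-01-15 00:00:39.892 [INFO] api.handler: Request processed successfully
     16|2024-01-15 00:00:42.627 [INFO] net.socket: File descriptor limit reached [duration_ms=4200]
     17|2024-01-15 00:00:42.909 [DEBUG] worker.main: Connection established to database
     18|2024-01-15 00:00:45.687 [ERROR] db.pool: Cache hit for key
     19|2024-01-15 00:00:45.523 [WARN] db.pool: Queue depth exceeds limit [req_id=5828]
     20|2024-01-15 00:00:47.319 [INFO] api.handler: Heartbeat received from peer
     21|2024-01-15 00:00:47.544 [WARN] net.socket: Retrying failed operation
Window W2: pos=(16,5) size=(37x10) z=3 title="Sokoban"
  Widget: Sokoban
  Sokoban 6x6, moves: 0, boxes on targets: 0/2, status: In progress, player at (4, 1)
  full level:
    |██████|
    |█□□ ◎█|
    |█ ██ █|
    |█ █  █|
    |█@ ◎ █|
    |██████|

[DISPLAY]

                                    
                ┏━━━━━━━━━━━━━━━━━━━
          ┏━━━━━┃ Sokoban           
          ┃ File┠───────────────────
          ┠─────┃██████             
          ┃█024-┃█□□ ◎█             
          ┃2024-┃█ ██ █             
          ┃2024-┃█ █  █             
          ┃2024-┃█@ ◎ █             
          ┃2024-┃██████             
          ┃2024-┗━━━━━━━━━━━━━━━━━━━
          ┃2024-01-15 00:00:1░┃─────
          ┃2024-01-15 00:00:2░┃tive 
          ┃2024-01-15 00:00:2░┃activ
          ┃2024-01-15 00:00:2░┃tive 
          ┃2024-01-15 00:00:3░┃activ
          ┃2024-01-15 00:00:3░┃osed 
          ┃2024-01-15 00:00:3░┃activ
          ┃2024-01-15 00:00:3░┃tive 
          ┃2024-01-15 00:00:3▼┃nding
          ┗━━━━━━━━━━━━━━━━━━━┛━━━━━
                                    
                                    


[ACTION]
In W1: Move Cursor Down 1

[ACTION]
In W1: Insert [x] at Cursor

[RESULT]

                                    
                ┏━━━━━━━━━━━━━━━━━━━
          ┏━━━━━┃ Sokoban           
          ┃ File┠───────────────────
          ┠─────┃██████             
          ┃2024-┃█□□ ◎█             
          ┃x█024┃█ ██ █             
          ┃2024-┃█ █  █             
          ┃2024-┃█@ ◎ █             
          ┃2024-┃██████             
          ┃2024-┗━━━━━━━━━━━━━━━━━━━
          ┃2024-01-15 00:00:1░┃─────
          ┃2024-01-15 00:00:2░┃tive 
          ┃2024-01-15 00:00:2░┃activ
          ┃2024-01-15 00:00:2░┃tive 
          ┃2024-01-15 00:00:3░┃activ
          ┃2024-01-15 00:00:3░┃osed 
          ┃2024-01-15 00:00:3░┃activ
          ┃2024-01-15 00:00:3░┃tive 
          ┃2024-01-15 00:00:3▼┃nding
          ┗━━━━━━━━━━━━━━━━━━━┛━━━━━
                                    
                                    


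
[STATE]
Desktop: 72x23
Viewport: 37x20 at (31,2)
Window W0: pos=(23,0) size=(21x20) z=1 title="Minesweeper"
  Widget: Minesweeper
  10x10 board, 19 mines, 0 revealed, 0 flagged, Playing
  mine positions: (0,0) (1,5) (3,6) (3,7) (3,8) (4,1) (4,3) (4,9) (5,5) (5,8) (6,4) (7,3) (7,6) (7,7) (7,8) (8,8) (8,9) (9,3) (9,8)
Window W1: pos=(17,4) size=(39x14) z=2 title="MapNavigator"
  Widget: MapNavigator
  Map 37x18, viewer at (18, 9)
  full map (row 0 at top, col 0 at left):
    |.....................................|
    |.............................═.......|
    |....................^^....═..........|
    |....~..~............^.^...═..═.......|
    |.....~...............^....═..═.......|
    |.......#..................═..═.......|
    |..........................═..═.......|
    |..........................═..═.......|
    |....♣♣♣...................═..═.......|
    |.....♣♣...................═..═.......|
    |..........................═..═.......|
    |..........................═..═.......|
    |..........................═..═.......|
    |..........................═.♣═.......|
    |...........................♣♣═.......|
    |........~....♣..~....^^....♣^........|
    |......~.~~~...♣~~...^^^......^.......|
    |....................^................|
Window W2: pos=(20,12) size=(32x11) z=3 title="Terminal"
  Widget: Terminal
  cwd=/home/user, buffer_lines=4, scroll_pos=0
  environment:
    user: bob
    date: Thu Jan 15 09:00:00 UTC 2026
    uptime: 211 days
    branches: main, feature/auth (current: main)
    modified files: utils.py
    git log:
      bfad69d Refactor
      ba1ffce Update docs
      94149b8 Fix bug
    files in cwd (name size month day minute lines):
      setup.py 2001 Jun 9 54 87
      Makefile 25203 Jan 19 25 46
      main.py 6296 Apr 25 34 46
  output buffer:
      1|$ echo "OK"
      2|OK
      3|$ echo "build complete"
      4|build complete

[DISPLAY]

────────────┨                        
■■■         ┃                        
━━━━━━━━━━━━━━━━━━━━━━━━┓            
                        ┃            
────────────────────────┨            
........^....═..═.......┃            
.............═..═.......┃            
.............═..═.......┃            
.............═..═.......┃            
.............═..═.......┃            
━━━━━━━━━━━━━━━━━━━━┓...┃            
                    ┃...┃            
────────────────────┨...┃            
"                   ┃...┃            
                    ┃...┃            
ild complete"       ┃━━━┛            
lete                ┃                
                    ┃                
                    ┃                
                    ┃                


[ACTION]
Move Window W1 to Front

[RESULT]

────────────┨                        
■■■         ┃                        
━━━━━━━━━━━━━━━━━━━━━━━━┓            
                        ┃            
────────────────────────┨            
........^....═..═.......┃            
.............═..═.......┃            
.............═..═.......┃            
.............═..═.......┃            
.............═..═.......┃            
.....@.......═..═.......┃            
.............═..═.......┃            
.............═..═.......┃            
.............═..═.......┃            
.............═.♣═.......┃            
━━━━━━━━━━━━━━━━━━━━━━━━┛            
lete                ┃                
                    ┃                
                    ┃                
                    ┃                


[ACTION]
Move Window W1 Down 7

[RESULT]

────────────┨                        
■■■         ┃                        
■■■         ┃                        
■■■         ┃                        
■■■         ┃                        
■■■         ┃                        
■■■         ┃                        
━━━━━━━━━━━━━━━━━━━━━━━━┓            
                        ┃            
────────────────────────┨            
........^....═..═.......┃            
.............═..═.......┃            
.............═..═.......┃            
.............═..═.......┃            
.............═..═.......┃            
.....@.......═..═.......┃            
.............═..═.......┃            
.............═..═.......┃            
.............═..═.......┃            
.............═.♣═.......┃            


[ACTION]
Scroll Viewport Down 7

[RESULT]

■■■         ┃                        
■■■         ┃                        
■■■         ┃                        
■■■         ┃                        
■■■         ┃                        
■■■         ┃                        
━━━━━━━━━━━━━━━━━━━━━━━━┓            
                        ┃            
────────────────────────┨            
........^....═..═.......┃            
.............═..═.......┃            
.............═..═.......┃            
.............═..═.......┃            
.............═..═.......┃            
.....@.......═..═.......┃            
.............═..═.......┃            
.............═..═.......┃            
.............═..═.......┃            
.............═.♣═.......┃            
━━━━━━━━━━━━━━━━━━━━━━━━┛            
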